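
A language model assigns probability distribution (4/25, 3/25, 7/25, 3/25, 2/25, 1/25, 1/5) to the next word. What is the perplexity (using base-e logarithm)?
6.1178

Perplexity is e^H (or exp(H) for natural log).

First, H = -Σ p log p = 1.8112 nats
Perplexity = e^1.8112 = 6.1178

Interpretation: The model's uncertainty is equivalent to choosing uniformly among 6.1 options.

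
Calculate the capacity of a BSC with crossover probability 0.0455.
0.7330 bits

For a binary symmetric channel (BSC) with error probability p:
Capacity C = 1 - H(p) bits per symbol

where H(p) = -p log₂(p) - (1-p) log₂(1-p) is the binary entropy function.

H(0.0455) = 0.2670 bits
C = 1 - 0.2670 = 0.7330 bits per symbol

This means we can reliably transmit up to 0.7330 bits of information per channel use.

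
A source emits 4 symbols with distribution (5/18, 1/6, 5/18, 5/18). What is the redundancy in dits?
0.0088 dits

Redundancy measures how far a source is from maximum entropy:
R = H_max - H(X)

Maximum entropy for 4 symbols: H_max = log_10(4) = 0.6021 dits
Actual entropy: H(X) = 0.5933 dits
Redundancy: R = 0.6021 - 0.5933 = 0.0088 dits

This redundancy represents potential for compression: the source could be compressed by 0.0088 dits per symbol.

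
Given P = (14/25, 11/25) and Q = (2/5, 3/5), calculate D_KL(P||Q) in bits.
0.0750 bits

KL divergence: D_KL(P||Q) = Σ p(x) log(p(x)/q(x))

Computing term by term:
  x=0: 14/25 × log_2[(14/25)/(2/5)] = 14/25 × 0.4854 = 0.2718
  x=1: 11/25 × log_2[(11/25)/(3/5)] = 11/25 × -0.4475 = -0.1969

D_KL(P||Q) = 0.0750 bits

Note: KL divergence is always non-negative and equals 0 iff P = Q.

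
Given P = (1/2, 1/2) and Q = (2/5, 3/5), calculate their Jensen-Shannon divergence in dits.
0.0022 dits

Jensen-Shannon divergence is:
JSD(P||Q) = 0.5 × D_KL(P||M) + 0.5 × D_KL(Q||M)
where M = 0.5 × (P + Q) is the mixture distribution.

M = 0.5 × (1/2, 1/2) + 0.5 × (2/5, 3/5) = (9/20, 11/20)

D_KL(P||M) = 0.0022 dits
D_KL(Q||M) = 0.0022 dits

JSD(P||Q) = 0.5 × 0.0022 + 0.5 × 0.0022 = 0.0022 dits

Unlike KL divergence, JSD is symmetric and bounded: 0 ≤ JSD ≤ log(2).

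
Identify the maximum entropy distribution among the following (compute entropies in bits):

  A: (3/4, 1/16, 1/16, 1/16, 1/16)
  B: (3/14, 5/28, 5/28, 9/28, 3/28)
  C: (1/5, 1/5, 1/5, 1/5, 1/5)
C

For a discrete distribution over n outcomes, entropy is maximized by the uniform distribution.

Computing entropies:
H(A) = 1.3113 bits
H(B) = 2.2355 bits
H(C) = 2.3219 bits

The uniform distribution (where all probabilities equal 1/5) achieves the maximum entropy of log_2(5) = 2.3219 bits.

Distribution C has the highest entropy.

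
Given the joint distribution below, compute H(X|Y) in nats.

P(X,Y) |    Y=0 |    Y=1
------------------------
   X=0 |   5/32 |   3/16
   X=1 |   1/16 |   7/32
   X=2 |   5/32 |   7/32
1.0706 nats

Using the chain rule: H(X|Y) = H(X,Y) - H(Y)

First, compute H(X,Y) = 1.7322 nats

Marginal P(Y) = (3/8, 5/8)
H(Y) = 0.6616 nats

H(X|Y) = H(X,Y) - H(Y) = 1.7322 - 0.6616 = 1.0706 nats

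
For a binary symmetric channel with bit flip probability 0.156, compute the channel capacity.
0.3753 bits

For a binary symmetric channel (BSC) with error probability p:
Capacity C = 1 - H(p) bits per symbol

where H(p) = -p log₂(p) - (1-p) log₂(1-p) is the binary entropy function.

H(0.156) = 0.6247 bits
C = 1 - 0.6247 = 0.3753 bits per symbol

This means we can reliably transmit up to 0.3753 bits of information per channel use.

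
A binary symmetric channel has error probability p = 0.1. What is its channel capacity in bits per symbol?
0.5310 bits

For a binary symmetric channel (BSC) with error probability p:
Capacity C = 1 - H(p) bits per symbol

where H(p) = -p log₂(p) - (1-p) log₂(1-p) is the binary entropy function.

H(0.1) = 0.4690 bits
C = 1 - 0.4690 = 0.5310 bits per symbol

This means we can reliably transmit up to 0.5310 bits of information per channel use.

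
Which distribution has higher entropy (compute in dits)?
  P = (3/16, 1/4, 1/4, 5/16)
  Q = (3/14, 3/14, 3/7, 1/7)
P

Computing entropies in dits:
H(P) = 0.5952
H(Q) = 0.5651

Distribution P has higher entropy.

Intuition: The distribution closer to uniform (more spread out) has higher entropy.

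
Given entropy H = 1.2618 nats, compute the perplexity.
3.5318

Perplexity is e^H (or exp(H) for natural log).

H = 1.2618 nats
Perplexity = e^1.2618 = 3.5318

Interpretation: The model's uncertainty is equivalent to choosing uniformly among 3.5 options.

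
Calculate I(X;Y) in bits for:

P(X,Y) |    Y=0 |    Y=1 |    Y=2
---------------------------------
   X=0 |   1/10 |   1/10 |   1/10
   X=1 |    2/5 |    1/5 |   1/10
0.0448 bits

Mutual information: I(X;Y) = H(X) + H(Y) - H(X,Y)

Marginals:
P(X) = (3/10, 7/10), H(X) = 0.8813 bits
P(Y) = (1/2, 3/10, 1/5), H(Y) = 1.4855 bits

Joint entropy: H(X,Y) = 2.3219 bits

I(X;Y) = 0.8813 + 1.4855 - 2.3219 = 0.0448 bits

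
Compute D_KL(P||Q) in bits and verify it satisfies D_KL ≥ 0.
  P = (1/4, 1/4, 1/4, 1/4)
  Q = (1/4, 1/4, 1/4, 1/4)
0.0000 bits

KL divergence satisfies the Gibbs inequality: D_KL(P||Q) ≥ 0 for all distributions P, Q.

D_KL(P||Q) = Σ p(x) log(p(x)/q(x))
Term by term:
  x=0: 1/4 × log_2[(1/4)/(1/4)] = 0.0000
  x=1: 1/4 × log_2[(1/4)/(1/4)] = 0.0000
  x=2: 1/4 × log_2[(1/4)/(1/4)] = 0.0000
  x=3: 1/4 × log_2[(1/4)/(1/4)] = 0.0000
D_KL(P||Q) = 0.0000 bits

D_KL(P||Q) = 0.0000 ≥ 0 ✓

This non-negativity is a fundamental property: relative entropy cannot be negative because it measures how different Q is from P.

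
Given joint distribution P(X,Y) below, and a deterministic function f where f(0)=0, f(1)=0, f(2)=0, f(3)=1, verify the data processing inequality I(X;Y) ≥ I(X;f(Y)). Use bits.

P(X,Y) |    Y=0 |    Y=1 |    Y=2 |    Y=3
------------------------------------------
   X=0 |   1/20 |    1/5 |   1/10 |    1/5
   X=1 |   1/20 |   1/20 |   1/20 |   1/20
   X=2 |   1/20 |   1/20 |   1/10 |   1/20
I(X;Y) = 0.0696, I(X;f(Y)) = 0.0184, inequality holds: 0.0696 ≥ 0.0184

Data Processing Inequality: For any Markov chain X → Y → Z, we have I(X;Y) ≥ I(X;Z).

Here Z = f(Y) is a deterministic function of Y, forming X → Y → Z.

Original I(X;Y) = 0.0696 bits

After applying f:
P(X,Z) where Z=f(Y):
- P(X,Z=0) = P(X,Y=0) + P(X,Y=1) + P(X,Y=2)
- P(X,Z=1) = P(X,Y=3)

I(X;Z) = I(X;f(Y)) = 0.0184 bits

Verification: 0.0696 ≥ 0.0184 ✓

Information cannot be created by processing; the function f can only lose information about X.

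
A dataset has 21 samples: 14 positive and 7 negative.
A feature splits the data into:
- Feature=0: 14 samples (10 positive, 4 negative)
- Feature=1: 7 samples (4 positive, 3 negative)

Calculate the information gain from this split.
0.0145 bits

Information Gain = H(Y) - H(Y|Feature)

Before split:
P(positive) = 14/21 = 0.6667
H(Y) = 0.9183 bits

After split:
Feature=0: H = 0.8631 bits (weight = 14/21)
Feature=1: H = 0.9852 bits (weight = 7/21)
H(Y|Feature) = (14/21)×0.8631 + (7/21)×0.9852 = 0.9038 bits

Information Gain = 0.9183 - 0.9038 = 0.0145 bits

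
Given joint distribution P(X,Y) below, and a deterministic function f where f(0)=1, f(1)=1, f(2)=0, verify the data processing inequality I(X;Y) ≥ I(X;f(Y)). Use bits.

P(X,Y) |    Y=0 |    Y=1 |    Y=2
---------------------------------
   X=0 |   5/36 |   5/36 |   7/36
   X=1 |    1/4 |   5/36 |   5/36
I(X;Y) = 0.0277, I(X;f(Y)) = 0.0179, inequality holds: 0.0277 ≥ 0.0179

Data Processing Inequality: For any Markov chain X → Y → Z, we have I(X;Y) ≥ I(X;Z).

Here Z = f(Y) is a deterministic function of Y, forming X → Y → Z.

Original I(X;Y) = 0.0277 bits

After applying f:
P(X,Z) where Z=f(Y):
- P(X,Z=0) = P(X,Y=2)
- P(X,Z=1) = P(X,Y=0) + P(X,Y=1)

I(X;Z) = I(X;f(Y)) = 0.0179 bits

Verification: 0.0277 ≥ 0.0179 ✓

Information cannot be created by processing; the function f can only lose information about X.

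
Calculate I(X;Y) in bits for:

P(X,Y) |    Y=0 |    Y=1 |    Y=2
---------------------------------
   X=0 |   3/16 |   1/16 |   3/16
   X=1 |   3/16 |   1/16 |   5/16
0.0115 bits

Mutual information: I(X;Y) = H(X) + H(Y) - H(X,Y)

Marginals:
P(X) = (7/16, 9/16), H(X) = 0.9887 bits
P(Y) = (3/8, 1/8, 1/2), H(Y) = 1.4056 bits

Joint entropy: H(X,Y) = 2.3829 bits

I(X;Y) = 0.9887 + 1.4056 - 2.3829 = 0.0115 bits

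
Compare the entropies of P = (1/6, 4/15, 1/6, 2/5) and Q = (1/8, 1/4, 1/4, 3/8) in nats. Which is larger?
Q

Computing entropies in nats:
H(P) = 1.3162
H(Q) = 1.3209

Distribution Q has higher entropy.

Intuition: The distribution closer to uniform (more spread out) has higher entropy.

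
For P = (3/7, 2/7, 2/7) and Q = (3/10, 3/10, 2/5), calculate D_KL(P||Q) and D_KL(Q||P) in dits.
D_KL(P||Q) = 0.0186, D_KL(Q||P) = 0.0183

KL divergence is not symmetric: D_KL(P||Q) ≠ D_KL(Q||P) in general.

D_KL(P||Q) = 0.0186 dits
D_KL(Q||P) = 0.0183 dits

No, they are not equal!

This asymmetry is why KL divergence is not a true distance metric.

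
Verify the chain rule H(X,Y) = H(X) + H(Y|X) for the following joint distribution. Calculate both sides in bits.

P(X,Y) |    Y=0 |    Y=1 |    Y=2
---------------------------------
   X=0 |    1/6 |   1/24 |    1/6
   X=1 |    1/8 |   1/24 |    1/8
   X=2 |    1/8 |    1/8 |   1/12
H(X,Y) = 3.0425, H(X) = 1.5774, H(Y|X) = 1.4651 (all in bits)

Chain rule: H(X,Y) = H(X) + H(Y|X)

Left side — joint entropy directly:
H(X,Y) = -Σ p(x,y) log p(x,y) = 3.0425 bits

Right side — compute H(Y|X) from the conditional distributions:
P(X) = (3/8, 7/24, 1/3), so H(X) = 1.5774 bits
H(Y|X) = Σ_x P(X=x) · H(Y|X=x):
  P(Y|X=0) = (4/9, 1/9, 4/9), H(Y|X=0) = 1.3921, weight P(X=0) = 3/8
  P(Y|X=1) = (3/7, 1/7, 3/7), H(Y|X=1) = 1.4488, weight P(X=1) = 7/24
  P(Y|X=2) = (3/8, 3/8, 1/4), H(Y|X=2) = 1.5613, weight P(X=2) = 1/3
H(Y|X) = 1.4651 bits

H(X) + H(Y|X) = 1.5774 + 1.4651 = 3.0425 bits

Both sides equal 3.0425 bits. ✓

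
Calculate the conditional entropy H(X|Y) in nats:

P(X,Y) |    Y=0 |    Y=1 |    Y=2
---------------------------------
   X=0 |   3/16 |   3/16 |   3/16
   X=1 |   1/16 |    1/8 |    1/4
0.6497 nats

Using the chain rule: H(X|Y) = H(X,Y) - H(Y)

First, compute H(X,Y) = 1.7214 nats

Marginal P(Y) = (1/4, 5/16, 7/16)
H(Y) = 1.0717 nats

H(X|Y) = H(X,Y) - H(Y) = 1.7214 - 1.0717 = 0.6497 nats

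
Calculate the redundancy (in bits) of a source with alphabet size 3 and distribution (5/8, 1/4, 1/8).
0.2862 bits

Redundancy measures how far a source is from maximum entropy:
R = H_max - H(X)

Maximum entropy for 3 symbols: H_max = log_2(3) = 1.5850 bits
Actual entropy: H(X) = 1.2988 bits
Redundancy: R = 1.5850 - 1.2988 = 0.2862 bits

This redundancy represents potential for compression: the source could be compressed by 0.2862 bits per symbol.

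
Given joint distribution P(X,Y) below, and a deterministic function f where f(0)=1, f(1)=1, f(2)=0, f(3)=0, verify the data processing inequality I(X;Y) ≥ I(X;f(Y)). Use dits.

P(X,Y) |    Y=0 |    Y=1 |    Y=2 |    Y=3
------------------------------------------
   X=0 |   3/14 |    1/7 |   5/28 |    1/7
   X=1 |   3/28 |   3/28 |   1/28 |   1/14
I(X;Y) = 0.0085, I(X;f(Y)) = 0.0039, inequality holds: 0.0085 ≥ 0.0039

Data Processing Inequality: For any Markov chain X → Y → Z, we have I(X;Y) ≥ I(X;Z).

Here Z = f(Y) is a deterministic function of Y, forming X → Y → Z.

Original I(X;Y) = 0.0085 dits

After applying f:
P(X,Z) where Z=f(Y):
- P(X,Z=0) = P(X,Y=2) + P(X,Y=3)
- P(X,Z=1) = P(X,Y=0) + P(X,Y=1)

I(X;Z) = I(X;f(Y)) = 0.0039 dits

Verification: 0.0085 ≥ 0.0039 ✓

Information cannot be created by processing; the function f can only lose information about X.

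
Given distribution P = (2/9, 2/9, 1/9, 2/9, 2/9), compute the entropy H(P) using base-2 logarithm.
2.2810 bits

Shannon entropy is H(X) = -Σ p(x) log p(x).

For P = (2/9, 2/9, 1/9, 2/9, 2/9):
H = -2/9 × log_2(2/9) -2/9 × log_2(2/9) -1/9 × log_2(1/9) -2/9 × log_2(2/9) -2/9 × log_2(2/9)
H = 2.2810 bits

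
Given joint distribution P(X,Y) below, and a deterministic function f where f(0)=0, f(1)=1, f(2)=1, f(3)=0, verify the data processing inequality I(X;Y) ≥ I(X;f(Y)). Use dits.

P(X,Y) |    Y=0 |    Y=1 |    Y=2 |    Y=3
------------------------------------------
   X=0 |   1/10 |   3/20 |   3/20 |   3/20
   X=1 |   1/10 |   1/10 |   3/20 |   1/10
I(X;Y) = 0.0022, I(X;f(Y)) = 0.0000, inequality holds: 0.0022 ≥ 0.0000

Data Processing Inequality: For any Markov chain X → Y → Z, we have I(X;Y) ≥ I(X;Z).

Here Z = f(Y) is a deterministic function of Y, forming X → Y → Z.

Original I(X;Y) = 0.0022 dits

After applying f:
P(X,Z) where Z=f(Y):
- P(X,Z=0) = P(X,Y=0) + P(X,Y=3)
- P(X,Z=1) = P(X,Y=1) + P(X,Y=2)

I(X;Z) = I(X;f(Y)) = 0.0000 dits

Verification: 0.0022 ≥ 0.0000 ✓

Information cannot be created by processing; the function f can only lose information about X.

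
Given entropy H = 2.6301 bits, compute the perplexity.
6.1907

Perplexity is 2^H (or exp(H) for natural log).

H = 2.6301 bits
Perplexity = 2^2.6301 = 6.1907

Interpretation: The model's uncertainty is equivalent to choosing uniformly among 6.2 options.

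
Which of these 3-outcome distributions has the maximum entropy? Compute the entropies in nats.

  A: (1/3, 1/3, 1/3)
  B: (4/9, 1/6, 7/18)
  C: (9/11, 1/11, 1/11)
A

For a discrete distribution over n outcomes, entropy is maximized by the uniform distribution.

Computing entropies:
H(A) = 1.0986 nats
H(B) = 1.0263 nats
H(C) = 0.6002 nats

The uniform distribution (where all probabilities equal 1/3) achieves the maximum entropy of log_e(3) = 1.0986 nats.

Distribution A has the highest entropy.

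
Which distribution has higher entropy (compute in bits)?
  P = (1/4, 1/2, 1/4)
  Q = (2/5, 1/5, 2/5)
Q

Computing entropies in bits:
H(P) = 1.5000
H(Q) = 1.5219

Distribution Q has higher entropy.

Intuition: The distribution closer to uniform (more spread out) has higher entropy.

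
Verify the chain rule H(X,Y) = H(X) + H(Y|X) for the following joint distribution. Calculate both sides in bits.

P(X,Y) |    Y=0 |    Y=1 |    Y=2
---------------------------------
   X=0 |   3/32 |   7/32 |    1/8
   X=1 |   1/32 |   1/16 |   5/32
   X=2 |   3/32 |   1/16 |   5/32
H(X,Y) = 2.9881, H(X) = 1.5462, H(Y|X) = 1.4419 (all in bits)

Chain rule: H(X,Y) = H(X) + H(Y|X)

Left side — joint entropy directly:
H(X,Y) = -Σ p(x,y) log p(x,y) = 2.9881 bits

Right side — compute H(Y|X) from the conditional distributions:
P(X) = (7/16, 1/4, 5/16), so H(X) = 1.5462 bits
H(Y|X) = Σ_x P(X=x) · H(Y|X=x):
  P(Y|X=0) = (3/14, 1/2, 2/7), H(Y|X=0) = 1.4926, weight P(X=0) = 7/16
  P(Y|X=1) = (1/8, 1/4, 5/8), H(Y|X=1) = 1.2988, weight P(X=1) = 1/4
  P(Y|X=2) = (3/10, 1/5, 1/2), H(Y|X=2) = 1.4855, weight P(X=2) = 5/16
H(Y|X) = 1.4419 bits

H(X) + H(Y|X) = 1.5462 + 1.4419 = 2.9881 bits

Both sides equal 2.9881 bits. ✓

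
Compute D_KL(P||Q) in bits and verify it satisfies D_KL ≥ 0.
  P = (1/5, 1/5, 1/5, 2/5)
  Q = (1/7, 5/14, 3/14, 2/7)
0.1040 bits

KL divergence satisfies the Gibbs inequality: D_KL(P||Q) ≥ 0 for all distributions P, Q.

D_KL(P||Q) = Σ p(x) log(p(x)/q(x))
Term by term:
  x=0: 1/5 × log_2[(1/5)/(1/7)] = 0.0971
  x=1: 1/5 × log_2[(1/5)/(5/14)] = -0.1673
  x=2: 1/5 × log_2[(1/5)/(3/14)] = -0.0199
  x=3: 2/5 × log_2[(2/5)/(2/7)] = 0.1942
D_KL(P||Q) = 0.1040 bits

D_KL(P||Q) = 0.1040 ≥ 0 ✓

This non-negativity is a fundamental property: relative entropy cannot be negative because it measures how different Q is from P.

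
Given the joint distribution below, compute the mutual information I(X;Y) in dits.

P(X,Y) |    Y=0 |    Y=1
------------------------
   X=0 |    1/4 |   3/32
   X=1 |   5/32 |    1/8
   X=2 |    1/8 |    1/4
0.0251 dits

Mutual information: I(X;Y) = H(X) + H(Y) - H(X,Y)

Marginals:
P(X) = (11/32, 9/32, 3/8), H(X) = 0.4741 dits
P(Y) = (17/32, 15/32), H(Y) = 0.3002 dits

Joint entropy: H(X,Y) = 0.7491 dits

I(X;Y) = 0.4741 + 0.3002 - 0.7491 = 0.0251 dits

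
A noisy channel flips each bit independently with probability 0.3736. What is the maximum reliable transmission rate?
0.0466 bits

For a binary symmetric channel (BSC) with error probability p:
Capacity C = 1 - H(p) bits per symbol

where H(p) = -p log₂(p) - (1-p) log₂(1-p) is the binary entropy function.

H(0.3736) = 0.9534 bits
C = 1 - 0.9534 = 0.0466 bits per symbol

This means we can reliably transmit up to 0.0466 bits of information per channel use.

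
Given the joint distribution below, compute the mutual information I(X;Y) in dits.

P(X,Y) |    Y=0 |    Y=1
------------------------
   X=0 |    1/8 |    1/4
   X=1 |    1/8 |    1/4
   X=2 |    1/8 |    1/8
0.0047 dits

Mutual information: I(X;Y) = H(X) + H(Y) - H(X,Y)

Marginals:
P(X) = (3/8, 3/8, 1/4), H(X) = 0.4700 dits
P(Y) = (3/8, 5/8), H(Y) = 0.2873 dits

Joint entropy: H(X,Y) = 0.7526 dits

I(X;Y) = 0.4700 + 0.2873 - 0.7526 = 0.0047 dits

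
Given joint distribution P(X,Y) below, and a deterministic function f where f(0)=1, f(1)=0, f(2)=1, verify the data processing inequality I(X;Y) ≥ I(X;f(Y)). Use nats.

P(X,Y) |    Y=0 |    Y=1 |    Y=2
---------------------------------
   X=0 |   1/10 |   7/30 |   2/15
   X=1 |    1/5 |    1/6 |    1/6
I(X;Y) = 0.0222, I(X;f(Y)) = 0.0183, inequality holds: 0.0222 ≥ 0.0183

Data Processing Inequality: For any Markov chain X → Y → Z, we have I(X;Y) ≥ I(X;Z).

Here Z = f(Y) is a deterministic function of Y, forming X → Y → Z.

Original I(X;Y) = 0.0222 nats

After applying f:
P(X,Z) where Z=f(Y):
- P(X,Z=0) = P(X,Y=1)
- P(X,Z=1) = P(X,Y=0) + P(X,Y=2)

I(X;Z) = I(X;f(Y)) = 0.0183 nats

Verification: 0.0222 ≥ 0.0183 ✓

Information cannot be created by processing; the function f can only lose information about X.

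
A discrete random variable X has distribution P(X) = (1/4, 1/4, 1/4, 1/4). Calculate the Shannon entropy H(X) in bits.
2.0000 bits

Shannon entropy is H(X) = -Σ p(x) log p(x).

For P = (1/4, 1/4, 1/4, 1/4):
H = -1/4 × log_2(1/4) -1/4 × log_2(1/4) -1/4 × log_2(1/4) -1/4 × log_2(1/4)
H = 2.0000 bits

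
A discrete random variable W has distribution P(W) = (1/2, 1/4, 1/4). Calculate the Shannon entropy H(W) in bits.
1.5000 bits

Shannon entropy is H(X) = -Σ p(x) log p(x).

For P = (1/2, 1/4, 1/4):
H = -1/2 × log_2(1/2) -1/4 × log_2(1/4) -1/4 × log_2(1/4)
H = 1.5000 bits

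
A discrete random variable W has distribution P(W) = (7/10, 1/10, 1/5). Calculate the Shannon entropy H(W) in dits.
0.3482 dits

Shannon entropy is H(X) = -Σ p(x) log p(x).

For P = (7/10, 1/10, 1/5):
H = -7/10 × log_10(7/10) -1/10 × log_10(1/10) -1/5 × log_10(1/5)
H = 0.3482 dits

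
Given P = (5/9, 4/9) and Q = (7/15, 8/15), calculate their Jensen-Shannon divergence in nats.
0.0040 nats

Jensen-Shannon divergence is:
JSD(P||Q) = 0.5 × D_KL(P||M) + 0.5 × D_KL(Q||M)
where M = 0.5 × (P + Q) is the mixture distribution.

M = 0.5 × (5/9, 4/9) + 0.5 × (7/15, 8/15) = (0.511111, 0.488889)

D_KL(P||M) = 0.0040 nats
D_KL(Q||M) = 0.0040 nats

JSD(P||Q) = 0.5 × 0.0040 + 0.5 × 0.0040 = 0.0040 nats

Unlike KL divergence, JSD is symmetric and bounded: 0 ≤ JSD ≤ log(2).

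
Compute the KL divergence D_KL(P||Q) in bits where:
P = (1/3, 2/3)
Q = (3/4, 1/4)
0.5534 bits

KL divergence: D_KL(P||Q) = Σ p(x) log(p(x)/q(x))

Computing term by term:
  x=0: 1/3 × log_2[(1/3)/(3/4)] = 1/3 × -1.1699 = -0.3900
  x=1: 2/3 × log_2[(2/3)/(1/4)] = 2/3 × 1.4150 = 0.9434

D_KL(P||Q) = 0.5534 bits

Note: KL divergence is always non-negative and equals 0 iff P = Q.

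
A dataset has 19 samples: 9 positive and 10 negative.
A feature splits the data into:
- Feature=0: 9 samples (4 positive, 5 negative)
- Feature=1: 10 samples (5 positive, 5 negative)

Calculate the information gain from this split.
0.0022 bits

Information Gain = H(Y) - H(Y|Feature)

Before split:
P(positive) = 9/19 = 0.4737
H(Y) = 0.9980 bits

After split:
Feature=0: H = 0.9911 bits (weight = 9/19)
Feature=1: H = 1.0000 bits (weight = 10/19)
H(Y|Feature) = (9/19)×0.9911 + (10/19)×1.0000 = 0.9958 bits

Information Gain = 0.9980 - 0.9958 = 0.0022 bits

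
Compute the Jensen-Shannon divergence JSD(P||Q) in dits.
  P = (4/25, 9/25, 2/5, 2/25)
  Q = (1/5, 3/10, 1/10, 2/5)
0.0473 dits

Jensen-Shannon divergence is:
JSD(P||Q) = 0.5 × D_KL(P||M) + 0.5 × D_KL(Q||M)
where M = 0.5 × (P + Q) is the mixture distribution.

M = 0.5 × (4/25, 9/25, 2/5, 2/25) + 0.5 × (1/5, 3/10, 1/10, 2/5) = (0.18, 0.33, 1/4, 6/25)

D_KL(P||M) = 0.0489 dits
D_KL(Q||M) = 0.0457 dits

JSD(P||Q) = 0.5 × 0.0489 + 0.5 × 0.0457 = 0.0473 dits

Unlike KL divergence, JSD is symmetric and bounded: 0 ≤ JSD ≤ log(2).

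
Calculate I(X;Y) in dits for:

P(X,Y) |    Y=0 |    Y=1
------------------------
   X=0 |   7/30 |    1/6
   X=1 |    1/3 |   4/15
0.0002 dits

Mutual information: I(X;Y) = H(X) + H(Y) - H(X,Y)

Marginals:
P(X) = (2/5, 3/5), H(X) = 0.2923 dits
P(Y) = (17/30, 13/30), H(Y) = 0.2972 dits

Joint entropy: H(X,Y) = 0.5893 dits

I(X;Y) = 0.2923 + 0.2972 - 0.5893 = 0.0002 dits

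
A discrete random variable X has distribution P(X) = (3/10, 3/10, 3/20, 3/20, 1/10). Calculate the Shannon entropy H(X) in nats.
1.5218 nats

Shannon entropy is H(X) = -Σ p(x) log p(x).

For P = (3/10, 3/10, 3/20, 3/20, 1/10):
H = -3/10 × log_e(3/10) -3/10 × log_e(3/10) -3/20 × log_e(3/20) -3/20 × log_e(3/20) -1/10 × log_e(1/10)
H = 1.5218 nats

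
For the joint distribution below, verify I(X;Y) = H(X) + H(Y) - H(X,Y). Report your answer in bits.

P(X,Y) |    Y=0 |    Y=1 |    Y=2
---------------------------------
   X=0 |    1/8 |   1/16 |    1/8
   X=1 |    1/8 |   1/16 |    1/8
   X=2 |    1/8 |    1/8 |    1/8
I(X;Y) = 0.0157 bits

Mutual information has multiple equivalent forms:
- I(X;Y) = H(X) - H(X|Y)
- I(X;Y) = H(Y) - H(Y|X)
- I(X;Y) = H(X) + H(Y) - H(X,Y)

Computing all quantities:
H(X) = 1.5794, H(Y) = 1.5613, H(X,Y) = 3.1250
H(X|Y) = 1.5637, H(Y|X) = 1.5456

Verification:
H(X) - H(X|Y) = 1.5794 - 1.5637 = 0.0157
H(Y) - H(Y|X) = 1.5613 - 1.5456 = 0.0157
H(X) + H(Y) - H(X,Y) = 1.5794 + 1.5613 - 3.1250 = 0.0157

All forms give I(X;Y) = 0.0157 bits. ✓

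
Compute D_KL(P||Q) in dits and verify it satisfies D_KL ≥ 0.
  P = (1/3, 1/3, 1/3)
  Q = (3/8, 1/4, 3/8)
0.0075 dits

KL divergence satisfies the Gibbs inequality: D_KL(P||Q) ≥ 0 for all distributions P, Q.

D_KL(P||Q) = Σ p(x) log(p(x)/q(x))
Term by term:
  x=0: 1/3 × log_10[(1/3)/(3/8)] = -0.0171
  x=1: 1/3 × log_10[(1/3)/(1/4)] = 0.0416
  x=2: 1/3 × log_10[(1/3)/(3/8)] = -0.0171
D_KL(P||Q) = 0.0075 dits

D_KL(P||Q) = 0.0075 ≥ 0 ✓

This non-negativity is a fundamental property: relative entropy cannot be negative because it measures how different Q is from P.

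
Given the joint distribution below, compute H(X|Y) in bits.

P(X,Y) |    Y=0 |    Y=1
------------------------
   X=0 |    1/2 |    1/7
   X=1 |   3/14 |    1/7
0.9152 bits

Using the chain rule: H(X|Y) = H(X,Y) - H(Y)

First, compute H(X,Y) = 1.7783 bits

Marginal P(Y) = (5/7, 2/7)
H(Y) = 0.8631 bits

H(X|Y) = H(X,Y) - H(Y) = 1.7783 - 0.8631 = 0.9152 bits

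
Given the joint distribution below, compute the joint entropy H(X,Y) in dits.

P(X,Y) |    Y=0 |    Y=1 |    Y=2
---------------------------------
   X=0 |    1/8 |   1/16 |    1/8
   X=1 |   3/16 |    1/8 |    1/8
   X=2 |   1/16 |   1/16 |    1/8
0.9265 dits

Joint entropy is H(X,Y) = -Σ_{x,y} p(x,y) log p(x,y).

Summing over all non-zero entries:
H(X,Y) = -[1/8·log_10(1/8) + 1/16·log_10(1/16) + 1/8·log_10(1/8) + 3/16·log_10(3/16) + 1/8·log_10(1/8) + 1/8·log_10(1/8) + 1/16·log_10(1/16) + 1/16·log_10(1/16) + 1/8·log_10(1/8)]
H(X,Y) = 0.9265 dits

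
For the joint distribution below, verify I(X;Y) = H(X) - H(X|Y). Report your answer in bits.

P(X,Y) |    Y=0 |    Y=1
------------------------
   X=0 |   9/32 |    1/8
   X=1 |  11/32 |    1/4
I(X;Y) = 0.0096 bits

Mutual information has multiple equivalent forms:
- I(X;Y) = H(X) - H(X|Y)
- I(X;Y) = H(Y) - H(Y|X)
- I(X;Y) = H(X) + H(Y) - H(X,Y)

Computing all quantities:
H(X) = 0.9745, H(Y) = 0.9544, H(X,Y) = 1.9193
H(X|Y) = 0.9648, H(Y|X) = 0.9448

Verification:
H(X) - H(X|Y) = 0.9745 - 0.9648 = 0.0096
H(Y) - H(Y|X) = 0.9544 - 0.9448 = 0.0096
H(X) + H(Y) - H(X,Y) = 0.9745 + 0.9544 - 1.9193 = 0.0096

All forms give I(X;Y) = 0.0096 bits. ✓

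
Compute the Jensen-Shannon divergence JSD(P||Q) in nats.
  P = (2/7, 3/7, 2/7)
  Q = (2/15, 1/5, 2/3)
0.0746 nats

Jensen-Shannon divergence is:
JSD(P||Q) = 0.5 × D_KL(P||M) + 0.5 × D_KL(Q||M)
where M = 0.5 × (P + Q) is the mixture distribution.

M = 0.5 × (2/7, 3/7, 2/7) + 0.5 × (2/15, 1/5, 2/3) = (0.209524, 11/35, 10/21)

D_KL(P||M) = 0.0756 nats
D_KL(Q||M) = 0.0737 nats

JSD(P||Q) = 0.5 × 0.0756 + 0.5 × 0.0737 = 0.0746 nats

Unlike KL divergence, JSD is symmetric and bounded: 0 ≤ JSD ≤ log(2).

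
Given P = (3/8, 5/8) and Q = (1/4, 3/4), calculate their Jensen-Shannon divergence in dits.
0.0040 dits

Jensen-Shannon divergence is:
JSD(P||Q) = 0.5 × D_KL(P||M) + 0.5 × D_KL(Q||M)
where M = 0.5 × (P + Q) is the mixture distribution.

M = 0.5 × (3/8, 5/8) + 0.5 × (1/4, 3/4) = (5/16, 11/16)

D_KL(P||M) = 0.0038 dits
D_KL(Q||M) = 0.0041 dits

JSD(P||Q) = 0.5 × 0.0038 + 0.5 × 0.0041 = 0.0040 dits

Unlike KL divergence, JSD is symmetric and bounded: 0 ≤ JSD ≤ log(2).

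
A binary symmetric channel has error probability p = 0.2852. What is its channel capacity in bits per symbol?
0.1376 bits

For a binary symmetric channel (BSC) with error probability p:
Capacity C = 1 - H(p) bits per symbol

where H(p) = -p log₂(p) - (1-p) log₂(1-p) is the binary entropy function.

H(0.2852) = 0.8624 bits
C = 1 - 0.8624 = 0.1376 bits per symbol

This means we can reliably transmit up to 0.1376 bits of information per channel use.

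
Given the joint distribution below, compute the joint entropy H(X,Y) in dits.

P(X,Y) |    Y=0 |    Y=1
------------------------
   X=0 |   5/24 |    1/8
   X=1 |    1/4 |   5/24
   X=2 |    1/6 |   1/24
0.7345 dits

Joint entropy is H(X,Y) = -Σ_{x,y} p(x,y) log p(x,y).

Summing over all non-zero entries:
H(X,Y) = -[5/24·log_10(5/24) + 1/8·log_10(1/8) + 1/4·log_10(1/4) + 5/24·log_10(5/24) + 1/6·log_10(1/6) + 1/24·log_10(1/24)]
H(X,Y) = 0.7345 dits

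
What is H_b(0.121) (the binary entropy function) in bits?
0.5322 bits

The binary entropy function is:
H(p) = -p log(p) - (1-p) log(1-p)

H(0.121) = -0.121 × log_2(0.121) - 0.879 × log_2(0.879)
H(0.121) = 0.5322 bits

Note: Binary entropy is maximized at p=0.5 (H=1 bit) and minimized at p=0 or p=1 (H=0).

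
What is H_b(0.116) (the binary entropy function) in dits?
0.1559 dits

The binary entropy function is:
H(p) = -p log(p) - (1-p) log(1-p)

H(0.116) = -0.116 × log_10(0.116) - 0.884 × log_10(0.884)
H(0.116) = 0.1559 dits

Note: Binary entropy is maximized at p=0.5 (H=1 bit) and minimized at p=0 or p=1 (H=0).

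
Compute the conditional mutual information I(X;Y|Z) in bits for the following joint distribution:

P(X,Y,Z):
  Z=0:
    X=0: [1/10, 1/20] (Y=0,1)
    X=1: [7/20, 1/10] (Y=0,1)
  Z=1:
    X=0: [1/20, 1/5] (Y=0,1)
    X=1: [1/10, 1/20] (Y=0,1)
0.0687 bits

Conditional mutual information: I(X;Y|Z) = H(X|Z) + H(Y|Z) - H(X,Y|Z)

H(Z) = 0.9710
H(X,Z) = 1.8395 → H(X|Z) = 0.8685
H(Y,Z) = 1.8395 → H(Y|Z) = 0.8685
H(X,Y,Z) = 2.6394 → H(X,Y|Z) = 1.6684

I(X;Y|Z) = 0.8685 + 0.8685 - 1.6684 = 0.0687 bits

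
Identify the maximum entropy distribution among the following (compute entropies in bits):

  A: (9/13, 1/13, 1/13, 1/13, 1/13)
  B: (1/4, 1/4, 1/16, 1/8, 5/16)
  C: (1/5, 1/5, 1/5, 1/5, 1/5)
C

For a discrete distribution over n outcomes, entropy is maximized by the uniform distribution.

Computing entropies:
H(A) = 1.5059 bits
H(B) = 2.1494 bits
H(C) = 2.3219 bits

The uniform distribution (where all probabilities equal 1/5) achieves the maximum entropy of log_2(5) = 2.3219 bits.

Distribution C has the highest entropy.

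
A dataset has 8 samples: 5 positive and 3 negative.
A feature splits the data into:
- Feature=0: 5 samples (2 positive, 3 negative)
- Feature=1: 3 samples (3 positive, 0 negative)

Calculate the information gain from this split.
0.3476 bits

Information Gain = H(Y) - H(Y|Feature)

Before split:
P(positive) = 5/8 = 0.6250
H(Y) = 0.9544 bits

After split:
Feature=0: H = 0.9710 bits (weight = 5/8)
Feature=1: H = 0.0000 bits (weight = 3/8)
H(Y|Feature) = (5/8)×0.9710 + (3/8)×0.0000 = 0.6068 bits

Information Gain = 0.9544 - 0.6068 = 0.3476 bits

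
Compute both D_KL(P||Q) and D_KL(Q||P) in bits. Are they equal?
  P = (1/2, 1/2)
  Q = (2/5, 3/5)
D_KL(P||Q) = 0.0294, D_KL(Q||P) = 0.0290

KL divergence is not symmetric: D_KL(P||Q) ≠ D_KL(Q||P) in general.

D_KL(P||Q) = 0.0294 bits
D_KL(Q||P) = 0.0290 bits

No, they are not equal!

This asymmetry is why KL divergence is not a true distance metric.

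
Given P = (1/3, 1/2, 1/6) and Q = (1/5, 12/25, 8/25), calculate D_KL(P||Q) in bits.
0.1183 bits

KL divergence: D_KL(P||Q) = Σ p(x) log(p(x)/q(x))

Computing term by term:
  x=0: 1/3 × log_2[(1/3)/(1/5)] = 1/3 × 0.7370 = 0.2457
  x=1: 1/2 × log_2[(1/2)/(12/25)] = 1/2 × 0.0589 = 0.0294
  x=2: 1/6 × log_2[(1/6)/(8/25)] = 1/6 × -0.9411 = -0.1569

D_KL(P||Q) = 0.1183 bits

Note: KL divergence is always non-negative and equals 0 iff P = Q.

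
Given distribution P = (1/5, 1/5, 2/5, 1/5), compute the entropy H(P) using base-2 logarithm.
1.9219 bits

Shannon entropy is H(X) = -Σ p(x) log p(x).

For P = (1/5, 1/5, 2/5, 1/5):
H = -1/5 × log_2(1/5) -1/5 × log_2(1/5) -2/5 × log_2(2/5) -1/5 × log_2(1/5)
H = 1.9219 bits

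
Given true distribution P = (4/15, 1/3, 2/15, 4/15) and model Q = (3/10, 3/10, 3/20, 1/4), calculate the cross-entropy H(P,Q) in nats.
1.3450 nats

Cross-entropy: H(P,Q) = -Σ p(x) log q(x)

Alternatively: H(P,Q) = H(P) + D_KL(P||Q)
H(P) = 1.3398 nats
D_KL(P||Q) = 0.0052 nats

H(P,Q) = 1.3398 + 0.0052 = 1.3450 nats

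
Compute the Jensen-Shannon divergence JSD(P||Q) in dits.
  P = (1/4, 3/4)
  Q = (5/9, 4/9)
0.0215 dits

Jensen-Shannon divergence is:
JSD(P||Q) = 0.5 × D_KL(P||M) + 0.5 × D_KL(Q||M)
where M = 0.5 × (P + Q) is the mixture distribution.

M = 0.5 × (1/4, 3/4) + 0.5 × (5/9, 4/9) = (0.402778, 0.597222)

D_KL(P||M) = 0.0224 dits
D_KL(Q||M) = 0.0206 dits

JSD(P||Q) = 0.5 × 0.0224 + 0.5 × 0.0206 = 0.0215 dits

Unlike KL divergence, JSD is symmetric and bounded: 0 ≤ JSD ≤ log(2).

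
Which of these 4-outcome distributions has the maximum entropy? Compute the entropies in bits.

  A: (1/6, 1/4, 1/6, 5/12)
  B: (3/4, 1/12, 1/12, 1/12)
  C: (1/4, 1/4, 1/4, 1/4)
C

For a discrete distribution over n outcomes, entropy is maximized by the uniform distribution.

Computing entropies:
H(A) = 1.8879 bits
H(B) = 1.2075 bits
H(C) = 2.0000 bits

The uniform distribution (where all probabilities equal 1/4) achieves the maximum entropy of log_2(4) = 2.0000 bits.

Distribution C has the highest entropy.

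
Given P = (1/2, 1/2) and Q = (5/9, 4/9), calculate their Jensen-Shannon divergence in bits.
0.0022 bits

Jensen-Shannon divergence is:
JSD(P||Q) = 0.5 × D_KL(P||M) + 0.5 × D_KL(Q||M)
where M = 0.5 × (P + Q) is the mixture distribution.

M = 0.5 × (1/2, 1/2) + 0.5 × (5/9, 4/9) = (19/36, 17/36)

D_KL(P||M) = 0.0022 bits
D_KL(Q||M) = 0.0022 bits

JSD(P||Q) = 0.5 × 0.0022 + 0.5 × 0.0022 = 0.0022 bits

Unlike KL divergence, JSD is symmetric and bounded: 0 ≤ JSD ≤ log(2).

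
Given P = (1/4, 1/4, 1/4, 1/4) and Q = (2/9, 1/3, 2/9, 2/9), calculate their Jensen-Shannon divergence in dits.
0.0018 dits

Jensen-Shannon divergence is:
JSD(P||Q) = 0.5 × D_KL(P||M) + 0.5 × D_KL(Q||M)
where M = 0.5 × (P + Q) is the mixture distribution.

M = 0.5 × (1/4, 1/4, 1/4, 1/4) + 0.5 × (2/9, 1/3, 2/9, 2/9) = (0.236111, 7/24, 0.236111, 0.236111)

D_KL(P||M) = 0.0019 dits
D_KL(Q||M) = 0.0018 dits

JSD(P||Q) = 0.5 × 0.0019 + 0.5 × 0.0018 = 0.0018 dits

Unlike KL divergence, JSD is symmetric and bounded: 0 ≤ JSD ≤ log(2).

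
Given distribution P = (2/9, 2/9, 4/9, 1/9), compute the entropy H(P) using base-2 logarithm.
1.8366 bits

Shannon entropy is H(X) = -Σ p(x) log p(x).

For P = (2/9, 2/9, 4/9, 1/9):
H = -2/9 × log_2(2/9) -2/9 × log_2(2/9) -4/9 × log_2(4/9) -1/9 × log_2(1/9)
H = 1.8366 bits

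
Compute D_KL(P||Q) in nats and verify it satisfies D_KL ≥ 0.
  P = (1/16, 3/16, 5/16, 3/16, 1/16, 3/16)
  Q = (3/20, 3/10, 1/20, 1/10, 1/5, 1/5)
0.4629 nats

KL divergence satisfies the Gibbs inequality: D_KL(P||Q) ≥ 0 for all distributions P, Q.

D_KL(P||Q) = Σ p(x) log(p(x)/q(x))
Term by term:
  x=0: 1/16 × log_e[(1/16)/(3/20)] = -0.0547
  x=1: 3/16 × log_e[(3/16)/(3/10)] = -0.0881
  x=2: 5/16 × log_e[(5/16)/(1/20)] = 0.5727
  x=3: 3/16 × log_e[(3/16)/(1/10)] = 0.1179
  x=4: 1/16 × log_e[(1/16)/(1/5)] = -0.0727
  x=5: 3/16 × log_e[(3/16)/(1/5)] = -0.0121
D_KL(P||Q) = 0.4629 nats

D_KL(P||Q) = 0.4629 ≥ 0 ✓

This non-negativity is a fundamental property: relative entropy cannot be negative because it measures how different Q is from P.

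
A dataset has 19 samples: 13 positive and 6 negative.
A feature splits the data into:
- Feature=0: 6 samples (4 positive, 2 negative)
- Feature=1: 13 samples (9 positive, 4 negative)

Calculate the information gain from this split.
0.0005 bits

Information Gain = H(Y) - H(Y|Feature)

Before split:
P(positive) = 13/19 = 0.6842
H(Y) = 0.8997 bits

After split:
Feature=0: H = 0.9183 bits (weight = 6/19)
Feature=1: H = 0.8905 bits (weight = 13/19)
H(Y|Feature) = (6/19)×0.9183 + (13/19)×0.8905 = 0.8993 bits

Information Gain = 0.8997 - 0.8993 = 0.0005 bits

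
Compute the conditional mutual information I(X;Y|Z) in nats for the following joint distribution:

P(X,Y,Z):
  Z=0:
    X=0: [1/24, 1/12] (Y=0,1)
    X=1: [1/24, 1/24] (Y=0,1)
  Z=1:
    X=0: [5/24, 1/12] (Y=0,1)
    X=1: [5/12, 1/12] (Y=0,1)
0.0105 nats

Conditional mutual information: I(X;Y|Z) = H(X|Z) + H(Y|Z) - H(X,Y|Z)

H(Z) = 0.5117
H(X,Z) = 1.1730 → H(X|Z) = 0.6612
H(Y,Z) = 1.0594 → H(Y|Z) = 0.5476
H(X,Y,Z) = 1.7101 → H(X,Y|Z) = 1.1983

I(X;Y|Z) = 0.6612 + 0.5476 - 1.1983 = 0.0105 nats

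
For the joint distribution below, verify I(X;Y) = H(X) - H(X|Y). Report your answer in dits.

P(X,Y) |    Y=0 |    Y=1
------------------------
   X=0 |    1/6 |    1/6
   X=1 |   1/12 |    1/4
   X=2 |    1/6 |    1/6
I(X;Y) = 0.0129 dits

Mutual information has multiple equivalent forms:
- I(X;Y) = H(X) - H(X|Y)
- I(X;Y) = H(Y) - H(Y|X)
- I(X;Y) = H(X) + H(Y) - H(X,Y)

Computing all quantities:
H(X) = 0.4771, H(Y) = 0.2950, H(X,Y) = 0.7592
H(X|Y) = 0.4642, H(Y|X) = 0.2821

Verification:
H(X) - H(X|Y) = 0.4771 - 0.4642 = 0.0129
H(Y) - H(Y|X) = 0.2950 - 0.2821 = 0.0129
H(X) + H(Y) - H(X,Y) = 0.4771 + 0.2950 - 0.7592 = 0.0129

All forms give I(X;Y) = 0.0129 dits. ✓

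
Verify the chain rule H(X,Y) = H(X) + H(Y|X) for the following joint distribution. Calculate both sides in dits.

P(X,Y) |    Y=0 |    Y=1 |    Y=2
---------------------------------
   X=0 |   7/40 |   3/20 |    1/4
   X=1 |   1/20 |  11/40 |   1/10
H(X,Y) = 0.7258, H(X) = 0.2961, H(Y|X) = 0.4297 (all in dits)

Chain rule: H(X,Y) = H(X) + H(Y|X)

Left side — joint entropy directly:
H(X,Y) = -Σ p(x,y) log p(x,y) = 0.7258 dits

Right side — compute H(Y|X) from the conditional distributions:
P(X) = (23/40, 17/40), so H(X) = 0.2961 dits
H(Y|X) = Σ_x P(X=x) · H(Y|X=x):
  P(Y|X=0) = (7/23, 6/23, 10/23), H(Y|X=0) = 0.4667, weight P(X=0) = 23/40
  P(Y|X=1) = (2/17, 11/17, 4/17), H(Y|X=1) = 0.3795, weight P(X=1) = 17/40
H(Y|X) = 0.4297 dits

H(X) + H(Y|X) = 0.2961 + 0.4297 = 0.7258 dits

Both sides equal 0.7258 dits. ✓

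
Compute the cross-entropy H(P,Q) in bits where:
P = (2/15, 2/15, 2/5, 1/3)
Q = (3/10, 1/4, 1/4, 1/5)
2.0722 bits

Cross-entropy: H(P,Q) = -Σ p(x) log q(x)

Alternatively: H(P,Q) = H(P) + D_KL(P||Q)
H(P) = 1.8323 bits
D_KL(P||Q) = 0.2400 bits

H(P,Q) = 1.8323 + 0.2400 = 2.0722 bits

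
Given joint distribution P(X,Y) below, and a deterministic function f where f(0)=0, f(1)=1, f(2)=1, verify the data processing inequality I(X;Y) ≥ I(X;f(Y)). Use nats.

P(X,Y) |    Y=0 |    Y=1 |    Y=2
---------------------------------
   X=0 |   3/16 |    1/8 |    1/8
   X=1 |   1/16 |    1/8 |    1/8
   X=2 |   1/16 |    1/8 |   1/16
I(X;Y) = 0.0331, I(X;f(Y)) = 0.0254, inequality holds: 0.0331 ≥ 0.0254

Data Processing Inequality: For any Markov chain X → Y → Z, we have I(X;Y) ≥ I(X;Z).

Here Z = f(Y) is a deterministic function of Y, forming X → Y → Z.

Original I(X;Y) = 0.0331 nats

After applying f:
P(X,Z) where Z=f(Y):
- P(X,Z=0) = P(X,Y=0)
- P(X,Z=1) = P(X,Y=1) + P(X,Y=2)

I(X;Z) = I(X;f(Y)) = 0.0254 nats

Verification: 0.0331 ≥ 0.0254 ✓

Information cannot be created by processing; the function f can only lose information about X.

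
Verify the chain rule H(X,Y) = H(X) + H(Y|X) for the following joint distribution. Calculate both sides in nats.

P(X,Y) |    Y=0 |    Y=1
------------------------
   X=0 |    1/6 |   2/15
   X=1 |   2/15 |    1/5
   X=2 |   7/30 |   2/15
H(X,Y) = 1.7660, H(X) = 1.0953, H(Y|X) = 0.6708 (all in nats)

Chain rule: H(X,Y) = H(X) + H(Y|X)

Left side — joint entropy directly:
H(X,Y) = -Σ p(x,y) log p(x,y) = 1.7660 nats

Right side — compute H(Y|X) from the conditional distributions:
P(X) = (3/10, 1/3, 11/30), so H(X) = 1.0953 nats
H(Y|X) = Σ_x P(X=x) · H(Y|X=x):
  P(Y|X=0) = (5/9, 4/9), H(Y|X=0) = 0.6870, weight P(X=0) = 3/10
  P(Y|X=1) = (2/5, 3/5), H(Y|X=1) = 0.6730, weight P(X=1) = 1/3
  P(Y|X=2) = (7/11, 4/11), H(Y|X=2) = 0.6555, weight P(X=2) = 11/30
H(Y|X) = 0.6708 nats

H(X) + H(Y|X) = 1.0953 + 0.6708 = 1.7660 nats

Both sides equal 1.7660 nats. ✓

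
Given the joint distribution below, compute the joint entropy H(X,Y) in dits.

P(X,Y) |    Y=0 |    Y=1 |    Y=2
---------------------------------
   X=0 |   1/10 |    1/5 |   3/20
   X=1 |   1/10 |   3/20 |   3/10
0.7438 dits

Joint entropy is H(X,Y) = -Σ_{x,y} p(x,y) log p(x,y).

Summing over all non-zero entries:
H(X,Y) = -[1/10·log_10(1/10) + 1/5·log_10(1/5) + 3/20·log_10(3/20) + 1/10·log_10(1/10) + 3/20·log_10(3/20) + 3/10·log_10(3/10)]
H(X,Y) = 0.7438 dits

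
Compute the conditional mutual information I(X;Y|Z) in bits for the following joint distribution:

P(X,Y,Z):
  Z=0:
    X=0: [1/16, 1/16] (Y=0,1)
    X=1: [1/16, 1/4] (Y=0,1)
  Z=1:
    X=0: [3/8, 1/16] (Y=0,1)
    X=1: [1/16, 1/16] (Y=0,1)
0.0730 bits

Conditional mutual information: I(X;Y|Z) = H(X|Z) + H(Y|Z) - H(X,Y|Z)

H(Z) = 0.9887
H(X,Z) = 1.7962 → H(X|Z) = 0.8075
H(Y,Z) = 1.7962 → H(Y|Z) = 0.8075
H(X,Y,Z) = 2.5306 → H(X,Y|Z) = 1.5419

I(X;Y|Z) = 0.8075 + 0.8075 - 1.5419 = 0.0730 bits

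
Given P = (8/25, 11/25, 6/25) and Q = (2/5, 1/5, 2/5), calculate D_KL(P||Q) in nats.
0.1529 nats

KL divergence: D_KL(P||Q) = Σ p(x) log(p(x)/q(x))

Computing term by term:
  x=0: 8/25 × log_e[(8/25)/(2/5)] = 8/25 × -0.2231 = -0.0714
  x=1: 11/25 × log_e[(11/25)/(1/5)] = 11/25 × 0.7885 = 0.3469
  x=2: 6/25 × log_e[(6/25)/(2/5)] = 6/25 × -0.5108 = -0.1226

D_KL(P||Q) = 0.1529 nats

Note: KL divergence is always non-negative and equals 0 iff P = Q.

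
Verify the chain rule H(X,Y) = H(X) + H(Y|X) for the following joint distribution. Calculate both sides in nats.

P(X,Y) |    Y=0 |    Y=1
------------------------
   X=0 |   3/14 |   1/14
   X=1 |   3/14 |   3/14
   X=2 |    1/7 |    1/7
H(X,Y) = 1.7348, H(X) = 1.0790, H(Y|X) = 0.6558 (all in nats)

Chain rule: H(X,Y) = H(X) + H(Y|X)

Left side — joint entropy directly:
H(X,Y) = -Σ p(x,y) log p(x,y) = 1.7348 nats

Right side — compute H(Y|X) from the conditional distributions:
P(X) = (2/7, 3/7, 2/7), so H(X) = 1.0790 nats
H(Y|X) = Σ_x P(X=x) · H(Y|X=x):
  P(Y|X=0) = (3/4, 1/4), H(Y|X=0) = 0.5623, weight P(X=0) = 2/7
  P(Y|X=1) = (1/2, 1/2), H(Y|X=1) = 0.6931, weight P(X=1) = 3/7
  P(Y|X=2) = (1/2, 1/2), H(Y|X=2) = 0.6931, weight P(X=2) = 2/7
H(Y|X) = 0.6558 nats

H(X) + H(Y|X) = 1.0790 + 0.6558 = 1.7348 nats

Both sides equal 1.7348 nats. ✓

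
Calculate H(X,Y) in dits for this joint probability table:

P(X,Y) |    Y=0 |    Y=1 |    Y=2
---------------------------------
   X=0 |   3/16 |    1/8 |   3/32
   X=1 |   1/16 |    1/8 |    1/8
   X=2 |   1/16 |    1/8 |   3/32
0.9311 dits

Joint entropy is H(X,Y) = -Σ_{x,y} p(x,y) log p(x,y).

Summing over all non-zero entries:
H(X,Y) = -[3/16·log_10(3/16) + 1/8·log_10(1/8) + 3/32·log_10(3/32) + 1/16·log_10(1/16) + 1/8·log_10(1/8) + 1/8·log_10(1/8) + 1/16·log_10(1/16) + 1/8·log_10(1/8) + 3/32·log_10(3/32)]
H(X,Y) = 0.9311 dits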